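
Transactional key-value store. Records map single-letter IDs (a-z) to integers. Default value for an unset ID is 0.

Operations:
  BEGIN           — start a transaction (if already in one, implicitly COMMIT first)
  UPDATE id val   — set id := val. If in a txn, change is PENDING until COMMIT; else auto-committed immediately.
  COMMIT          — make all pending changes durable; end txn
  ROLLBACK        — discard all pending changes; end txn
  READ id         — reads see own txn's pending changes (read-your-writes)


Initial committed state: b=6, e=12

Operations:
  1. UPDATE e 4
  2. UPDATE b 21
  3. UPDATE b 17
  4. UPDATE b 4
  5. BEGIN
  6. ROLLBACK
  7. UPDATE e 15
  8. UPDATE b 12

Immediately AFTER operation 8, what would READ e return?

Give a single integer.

Answer: 15

Derivation:
Initial committed: {b=6, e=12}
Op 1: UPDATE e=4 (auto-commit; committed e=4)
Op 2: UPDATE b=21 (auto-commit; committed b=21)
Op 3: UPDATE b=17 (auto-commit; committed b=17)
Op 4: UPDATE b=4 (auto-commit; committed b=4)
Op 5: BEGIN: in_txn=True, pending={}
Op 6: ROLLBACK: discarded pending []; in_txn=False
Op 7: UPDATE e=15 (auto-commit; committed e=15)
Op 8: UPDATE b=12 (auto-commit; committed b=12)
After op 8: visible(e) = 15 (pending={}, committed={b=12, e=15})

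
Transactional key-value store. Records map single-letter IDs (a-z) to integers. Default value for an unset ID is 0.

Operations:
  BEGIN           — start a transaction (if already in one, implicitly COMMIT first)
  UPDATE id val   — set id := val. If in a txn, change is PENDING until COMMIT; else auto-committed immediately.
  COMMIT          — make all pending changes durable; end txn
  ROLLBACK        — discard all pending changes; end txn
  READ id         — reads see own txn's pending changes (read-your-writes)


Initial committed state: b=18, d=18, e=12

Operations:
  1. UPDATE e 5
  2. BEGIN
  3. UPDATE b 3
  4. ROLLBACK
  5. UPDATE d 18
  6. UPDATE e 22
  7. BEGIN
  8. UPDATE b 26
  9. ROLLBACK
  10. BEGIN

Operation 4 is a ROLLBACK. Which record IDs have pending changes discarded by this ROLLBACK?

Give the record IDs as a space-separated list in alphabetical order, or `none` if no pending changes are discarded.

Initial committed: {b=18, d=18, e=12}
Op 1: UPDATE e=5 (auto-commit; committed e=5)
Op 2: BEGIN: in_txn=True, pending={}
Op 3: UPDATE b=3 (pending; pending now {b=3})
Op 4: ROLLBACK: discarded pending ['b']; in_txn=False
Op 5: UPDATE d=18 (auto-commit; committed d=18)
Op 6: UPDATE e=22 (auto-commit; committed e=22)
Op 7: BEGIN: in_txn=True, pending={}
Op 8: UPDATE b=26 (pending; pending now {b=26})
Op 9: ROLLBACK: discarded pending ['b']; in_txn=False
Op 10: BEGIN: in_txn=True, pending={}
ROLLBACK at op 4 discards: ['b']

Answer: b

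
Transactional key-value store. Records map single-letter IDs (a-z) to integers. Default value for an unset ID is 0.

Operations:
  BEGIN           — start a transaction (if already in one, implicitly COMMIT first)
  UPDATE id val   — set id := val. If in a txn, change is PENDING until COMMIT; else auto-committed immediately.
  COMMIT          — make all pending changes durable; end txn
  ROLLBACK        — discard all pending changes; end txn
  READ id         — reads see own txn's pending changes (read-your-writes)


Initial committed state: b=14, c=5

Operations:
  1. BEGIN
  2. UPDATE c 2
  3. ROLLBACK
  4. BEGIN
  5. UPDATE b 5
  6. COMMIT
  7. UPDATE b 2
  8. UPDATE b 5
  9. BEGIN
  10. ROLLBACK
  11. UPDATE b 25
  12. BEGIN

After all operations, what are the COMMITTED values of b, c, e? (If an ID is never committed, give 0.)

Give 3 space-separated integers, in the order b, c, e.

Answer: 25 5 0

Derivation:
Initial committed: {b=14, c=5}
Op 1: BEGIN: in_txn=True, pending={}
Op 2: UPDATE c=2 (pending; pending now {c=2})
Op 3: ROLLBACK: discarded pending ['c']; in_txn=False
Op 4: BEGIN: in_txn=True, pending={}
Op 5: UPDATE b=5 (pending; pending now {b=5})
Op 6: COMMIT: merged ['b'] into committed; committed now {b=5, c=5}
Op 7: UPDATE b=2 (auto-commit; committed b=2)
Op 8: UPDATE b=5 (auto-commit; committed b=5)
Op 9: BEGIN: in_txn=True, pending={}
Op 10: ROLLBACK: discarded pending []; in_txn=False
Op 11: UPDATE b=25 (auto-commit; committed b=25)
Op 12: BEGIN: in_txn=True, pending={}
Final committed: {b=25, c=5}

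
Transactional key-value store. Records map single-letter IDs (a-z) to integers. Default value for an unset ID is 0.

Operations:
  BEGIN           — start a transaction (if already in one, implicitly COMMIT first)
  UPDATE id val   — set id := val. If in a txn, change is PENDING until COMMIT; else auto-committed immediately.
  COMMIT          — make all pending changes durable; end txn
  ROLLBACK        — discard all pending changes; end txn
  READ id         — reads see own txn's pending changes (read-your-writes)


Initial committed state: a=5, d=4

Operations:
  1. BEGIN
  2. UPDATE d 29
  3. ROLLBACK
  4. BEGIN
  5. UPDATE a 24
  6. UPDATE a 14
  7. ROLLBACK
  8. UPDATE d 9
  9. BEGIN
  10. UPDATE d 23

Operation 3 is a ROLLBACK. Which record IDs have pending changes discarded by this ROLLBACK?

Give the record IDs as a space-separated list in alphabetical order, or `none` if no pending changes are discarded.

Answer: d

Derivation:
Initial committed: {a=5, d=4}
Op 1: BEGIN: in_txn=True, pending={}
Op 2: UPDATE d=29 (pending; pending now {d=29})
Op 3: ROLLBACK: discarded pending ['d']; in_txn=False
Op 4: BEGIN: in_txn=True, pending={}
Op 5: UPDATE a=24 (pending; pending now {a=24})
Op 6: UPDATE a=14 (pending; pending now {a=14})
Op 7: ROLLBACK: discarded pending ['a']; in_txn=False
Op 8: UPDATE d=9 (auto-commit; committed d=9)
Op 9: BEGIN: in_txn=True, pending={}
Op 10: UPDATE d=23 (pending; pending now {d=23})
ROLLBACK at op 3 discards: ['d']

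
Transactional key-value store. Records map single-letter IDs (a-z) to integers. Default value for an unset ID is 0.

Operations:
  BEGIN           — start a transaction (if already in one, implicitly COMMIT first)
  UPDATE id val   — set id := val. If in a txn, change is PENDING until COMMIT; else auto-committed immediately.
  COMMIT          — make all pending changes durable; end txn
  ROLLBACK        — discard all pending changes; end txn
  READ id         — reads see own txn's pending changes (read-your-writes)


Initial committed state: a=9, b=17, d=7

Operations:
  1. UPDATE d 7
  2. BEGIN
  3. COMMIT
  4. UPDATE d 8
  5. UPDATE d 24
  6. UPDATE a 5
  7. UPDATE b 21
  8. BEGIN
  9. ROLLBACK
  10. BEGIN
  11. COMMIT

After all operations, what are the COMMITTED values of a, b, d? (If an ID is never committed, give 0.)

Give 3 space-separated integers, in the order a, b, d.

Answer: 5 21 24

Derivation:
Initial committed: {a=9, b=17, d=7}
Op 1: UPDATE d=7 (auto-commit; committed d=7)
Op 2: BEGIN: in_txn=True, pending={}
Op 3: COMMIT: merged [] into committed; committed now {a=9, b=17, d=7}
Op 4: UPDATE d=8 (auto-commit; committed d=8)
Op 5: UPDATE d=24 (auto-commit; committed d=24)
Op 6: UPDATE a=5 (auto-commit; committed a=5)
Op 7: UPDATE b=21 (auto-commit; committed b=21)
Op 8: BEGIN: in_txn=True, pending={}
Op 9: ROLLBACK: discarded pending []; in_txn=False
Op 10: BEGIN: in_txn=True, pending={}
Op 11: COMMIT: merged [] into committed; committed now {a=5, b=21, d=24}
Final committed: {a=5, b=21, d=24}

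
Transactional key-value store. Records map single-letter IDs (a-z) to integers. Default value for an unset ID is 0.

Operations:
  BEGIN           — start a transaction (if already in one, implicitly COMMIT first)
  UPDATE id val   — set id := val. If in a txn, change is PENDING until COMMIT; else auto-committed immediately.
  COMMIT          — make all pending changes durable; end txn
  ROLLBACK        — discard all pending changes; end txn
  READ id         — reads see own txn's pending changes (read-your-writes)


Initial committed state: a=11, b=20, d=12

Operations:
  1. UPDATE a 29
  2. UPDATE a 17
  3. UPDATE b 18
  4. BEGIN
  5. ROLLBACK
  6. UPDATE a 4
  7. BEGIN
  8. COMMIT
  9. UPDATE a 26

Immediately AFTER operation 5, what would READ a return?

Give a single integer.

Answer: 17

Derivation:
Initial committed: {a=11, b=20, d=12}
Op 1: UPDATE a=29 (auto-commit; committed a=29)
Op 2: UPDATE a=17 (auto-commit; committed a=17)
Op 3: UPDATE b=18 (auto-commit; committed b=18)
Op 4: BEGIN: in_txn=True, pending={}
Op 5: ROLLBACK: discarded pending []; in_txn=False
After op 5: visible(a) = 17 (pending={}, committed={a=17, b=18, d=12})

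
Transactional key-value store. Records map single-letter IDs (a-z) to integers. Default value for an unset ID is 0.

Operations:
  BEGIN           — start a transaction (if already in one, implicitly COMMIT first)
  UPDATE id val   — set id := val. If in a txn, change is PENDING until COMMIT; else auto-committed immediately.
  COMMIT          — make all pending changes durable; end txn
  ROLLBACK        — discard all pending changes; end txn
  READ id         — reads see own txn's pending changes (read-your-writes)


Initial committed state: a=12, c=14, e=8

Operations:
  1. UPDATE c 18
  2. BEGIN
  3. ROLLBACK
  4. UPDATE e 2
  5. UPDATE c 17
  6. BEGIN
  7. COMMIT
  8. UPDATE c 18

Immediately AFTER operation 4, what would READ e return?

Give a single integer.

Initial committed: {a=12, c=14, e=8}
Op 1: UPDATE c=18 (auto-commit; committed c=18)
Op 2: BEGIN: in_txn=True, pending={}
Op 3: ROLLBACK: discarded pending []; in_txn=False
Op 4: UPDATE e=2 (auto-commit; committed e=2)
After op 4: visible(e) = 2 (pending={}, committed={a=12, c=18, e=2})

Answer: 2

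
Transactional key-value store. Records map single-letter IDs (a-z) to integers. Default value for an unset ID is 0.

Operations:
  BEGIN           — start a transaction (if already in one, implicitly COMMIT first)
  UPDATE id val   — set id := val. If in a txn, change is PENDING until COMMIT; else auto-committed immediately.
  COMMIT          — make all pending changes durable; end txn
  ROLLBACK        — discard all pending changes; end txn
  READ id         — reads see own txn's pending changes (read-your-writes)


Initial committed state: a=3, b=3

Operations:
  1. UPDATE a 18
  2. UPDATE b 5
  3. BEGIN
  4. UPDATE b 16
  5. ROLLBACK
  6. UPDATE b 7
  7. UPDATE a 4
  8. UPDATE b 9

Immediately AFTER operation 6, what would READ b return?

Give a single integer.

Answer: 7

Derivation:
Initial committed: {a=3, b=3}
Op 1: UPDATE a=18 (auto-commit; committed a=18)
Op 2: UPDATE b=5 (auto-commit; committed b=5)
Op 3: BEGIN: in_txn=True, pending={}
Op 4: UPDATE b=16 (pending; pending now {b=16})
Op 5: ROLLBACK: discarded pending ['b']; in_txn=False
Op 6: UPDATE b=7 (auto-commit; committed b=7)
After op 6: visible(b) = 7 (pending={}, committed={a=18, b=7})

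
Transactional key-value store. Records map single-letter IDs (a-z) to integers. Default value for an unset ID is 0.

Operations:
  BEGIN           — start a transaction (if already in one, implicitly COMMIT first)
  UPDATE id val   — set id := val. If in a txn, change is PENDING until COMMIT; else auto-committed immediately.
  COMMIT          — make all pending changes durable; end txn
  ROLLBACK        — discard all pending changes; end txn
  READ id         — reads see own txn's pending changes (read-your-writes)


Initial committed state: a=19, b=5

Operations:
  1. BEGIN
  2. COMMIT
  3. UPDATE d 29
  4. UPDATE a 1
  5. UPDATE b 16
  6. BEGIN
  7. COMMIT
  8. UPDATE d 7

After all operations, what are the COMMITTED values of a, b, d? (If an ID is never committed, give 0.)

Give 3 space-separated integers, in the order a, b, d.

Initial committed: {a=19, b=5}
Op 1: BEGIN: in_txn=True, pending={}
Op 2: COMMIT: merged [] into committed; committed now {a=19, b=5}
Op 3: UPDATE d=29 (auto-commit; committed d=29)
Op 4: UPDATE a=1 (auto-commit; committed a=1)
Op 5: UPDATE b=16 (auto-commit; committed b=16)
Op 6: BEGIN: in_txn=True, pending={}
Op 7: COMMIT: merged [] into committed; committed now {a=1, b=16, d=29}
Op 8: UPDATE d=7 (auto-commit; committed d=7)
Final committed: {a=1, b=16, d=7}

Answer: 1 16 7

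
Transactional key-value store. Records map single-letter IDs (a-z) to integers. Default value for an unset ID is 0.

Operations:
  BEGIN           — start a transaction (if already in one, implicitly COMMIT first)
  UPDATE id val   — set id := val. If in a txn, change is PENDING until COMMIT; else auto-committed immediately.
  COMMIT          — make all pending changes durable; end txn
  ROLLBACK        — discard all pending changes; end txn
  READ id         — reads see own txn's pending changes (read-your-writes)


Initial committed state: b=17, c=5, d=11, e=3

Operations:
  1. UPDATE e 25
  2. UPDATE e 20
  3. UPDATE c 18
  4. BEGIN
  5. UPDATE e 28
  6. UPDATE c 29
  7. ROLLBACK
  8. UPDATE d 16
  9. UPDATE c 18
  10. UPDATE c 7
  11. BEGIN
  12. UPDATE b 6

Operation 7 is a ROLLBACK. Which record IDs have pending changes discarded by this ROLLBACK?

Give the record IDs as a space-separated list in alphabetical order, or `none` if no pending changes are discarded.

Initial committed: {b=17, c=5, d=11, e=3}
Op 1: UPDATE e=25 (auto-commit; committed e=25)
Op 2: UPDATE e=20 (auto-commit; committed e=20)
Op 3: UPDATE c=18 (auto-commit; committed c=18)
Op 4: BEGIN: in_txn=True, pending={}
Op 5: UPDATE e=28 (pending; pending now {e=28})
Op 6: UPDATE c=29 (pending; pending now {c=29, e=28})
Op 7: ROLLBACK: discarded pending ['c', 'e']; in_txn=False
Op 8: UPDATE d=16 (auto-commit; committed d=16)
Op 9: UPDATE c=18 (auto-commit; committed c=18)
Op 10: UPDATE c=7 (auto-commit; committed c=7)
Op 11: BEGIN: in_txn=True, pending={}
Op 12: UPDATE b=6 (pending; pending now {b=6})
ROLLBACK at op 7 discards: ['c', 'e']

Answer: c e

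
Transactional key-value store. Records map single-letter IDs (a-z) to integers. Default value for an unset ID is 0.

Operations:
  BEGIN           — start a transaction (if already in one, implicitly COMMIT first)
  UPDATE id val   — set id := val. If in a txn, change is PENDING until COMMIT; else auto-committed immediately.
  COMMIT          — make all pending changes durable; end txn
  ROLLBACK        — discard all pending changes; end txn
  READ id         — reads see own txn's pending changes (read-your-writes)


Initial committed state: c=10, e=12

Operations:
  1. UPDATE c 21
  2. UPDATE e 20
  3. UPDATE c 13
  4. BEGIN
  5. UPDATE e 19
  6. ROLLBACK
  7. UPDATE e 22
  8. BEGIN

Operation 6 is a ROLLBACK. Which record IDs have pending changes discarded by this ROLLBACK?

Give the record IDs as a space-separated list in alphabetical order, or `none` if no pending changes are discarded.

Answer: e

Derivation:
Initial committed: {c=10, e=12}
Op 1: UPDATE c=21 (auto-commit; committed c=21)
Op 2: UPDATE e=20 (auto-commit; committed e=20)
Op 3: UPDATE c=13 (auto-commit; committed c=13)
Op 4: BEGIN: in_txn=True, pending={}
Op 5: UPDATE e=19 (pending; pending now {e=19})
Op 6: ROLLBACK: discarded pending ['e']; in_txn=False
Op 7: UPDATE e=22 (auto-commit; committed e=22)
Op 8: BEGIN: in_txn=True, pending={}
ROLLBACK at op 6 discards: ['e']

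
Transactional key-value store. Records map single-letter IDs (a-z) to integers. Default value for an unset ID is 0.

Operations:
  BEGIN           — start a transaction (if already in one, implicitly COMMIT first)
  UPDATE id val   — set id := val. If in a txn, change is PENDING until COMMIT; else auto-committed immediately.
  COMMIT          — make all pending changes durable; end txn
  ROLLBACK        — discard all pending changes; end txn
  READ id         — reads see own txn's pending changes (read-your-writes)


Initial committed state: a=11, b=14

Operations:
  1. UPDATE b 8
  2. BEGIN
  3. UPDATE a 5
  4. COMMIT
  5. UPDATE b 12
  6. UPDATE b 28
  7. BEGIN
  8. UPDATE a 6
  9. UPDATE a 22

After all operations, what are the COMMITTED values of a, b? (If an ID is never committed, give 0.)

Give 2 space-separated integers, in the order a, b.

Answer: 5 28

Derivation:
Initial committed: {a=11, b=14}
Op 1: UPDATE b=8 (auto-commit; committed b=8)
Op 2: BEGIN: in_txn=True, pending={}
Op 3: UPDATE a=5 (pending; pending now {a=5})
Op 4: COMMIT: merged ['a'] into committed; committed now {a=5, b=8}
Op 5: UPDATE b=12 (auto-commit; committed b=12)
Op 6: UPDATE b=28 (auto-commit; committed b=28)
Op 7: BEGIN: in_txn=True, pending={}
Op 8: UPDATE a=6 (pending; pending now {a=6})
Op 9: UPDATE a=22 (pending; pending now {a=22})
Final committed: {a=5, b=28}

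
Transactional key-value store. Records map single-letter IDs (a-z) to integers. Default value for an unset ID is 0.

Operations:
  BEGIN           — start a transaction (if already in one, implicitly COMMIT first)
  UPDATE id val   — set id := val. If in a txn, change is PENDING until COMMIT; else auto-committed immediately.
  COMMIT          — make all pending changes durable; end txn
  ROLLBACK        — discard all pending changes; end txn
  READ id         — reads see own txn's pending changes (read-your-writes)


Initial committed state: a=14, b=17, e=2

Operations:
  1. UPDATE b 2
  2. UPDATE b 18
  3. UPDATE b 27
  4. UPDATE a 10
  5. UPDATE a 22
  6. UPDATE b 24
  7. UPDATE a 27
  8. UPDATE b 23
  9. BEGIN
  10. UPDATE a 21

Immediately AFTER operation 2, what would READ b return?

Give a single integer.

Initial committed: {a=14, b=17, e=2}
Op 1: UPDATE b=2 (auto-commit; committed b=2)
Op 2: UPDATE b=18 (auto-commit; committed b=18)
After op 2: visible(b) = 18 (pending={}, committed={a=14, b=18, e=2})

Answer: 18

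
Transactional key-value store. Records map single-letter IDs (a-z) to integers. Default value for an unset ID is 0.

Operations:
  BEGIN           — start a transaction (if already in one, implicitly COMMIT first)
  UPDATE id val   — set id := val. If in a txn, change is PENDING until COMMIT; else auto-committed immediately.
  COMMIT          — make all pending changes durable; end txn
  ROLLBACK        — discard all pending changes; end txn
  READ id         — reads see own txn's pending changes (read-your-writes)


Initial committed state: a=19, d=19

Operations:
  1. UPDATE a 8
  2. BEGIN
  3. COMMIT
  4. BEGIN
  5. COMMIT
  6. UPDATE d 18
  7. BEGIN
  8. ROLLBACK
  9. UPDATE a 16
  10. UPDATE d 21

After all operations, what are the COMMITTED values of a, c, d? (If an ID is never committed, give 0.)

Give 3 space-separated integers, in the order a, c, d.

Initial committed: {a=19, d=19}
Op 1: UPDATE a=8 (auto-commit; committed a=8)
Op 2: BEGIN: in_txn=True, pending={}
Op 3: COMMIT: merged [] into committed; committed now {a=8, d=19}
Op 4: BEGIN: in_txn=True, pending={}
Op 5: COMMIT: merged [] into committed; committed now {a=8, d=19}
Op 6: UPDATE d=18 (auto-commit; committed d=18)
Op 7: BEGIN: in_txn=True, pending={}
Op 8: ROLLBACK: discarded pending []; in_txn=False
Op 9: UPDATE a=16 (auto-commit; committed a=16)
Op 10: UPDATE d=21 (auto-commit; committed d=21)
Final committed: {a=16, d=21}

Answer: 16 0 21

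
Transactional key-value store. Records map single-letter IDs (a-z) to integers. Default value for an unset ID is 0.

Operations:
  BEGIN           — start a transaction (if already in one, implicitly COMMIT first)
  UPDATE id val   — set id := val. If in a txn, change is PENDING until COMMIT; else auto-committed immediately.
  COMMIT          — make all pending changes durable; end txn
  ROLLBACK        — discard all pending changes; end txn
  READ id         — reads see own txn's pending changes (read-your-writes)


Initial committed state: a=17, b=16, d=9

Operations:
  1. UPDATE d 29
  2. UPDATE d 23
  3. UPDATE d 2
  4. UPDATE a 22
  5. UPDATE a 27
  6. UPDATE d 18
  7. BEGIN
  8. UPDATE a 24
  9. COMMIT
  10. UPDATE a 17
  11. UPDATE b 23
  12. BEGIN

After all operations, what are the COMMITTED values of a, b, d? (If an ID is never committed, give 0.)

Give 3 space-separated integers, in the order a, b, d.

Answer: 17 23 18

Derivation:
Initial committed: {a=17, b=16, d=9}
Op 1: UPDATE d=29 (auto-commit; committed d=29)
Op 2: UPDATE d=23 (auto-commit; committed d=23)
Op 3: UPDATE d=2 (auto-commit; committed d=2)
Op 4: UPDATE a=22 (auto-commit; committed a=22)
Op 5: UPDATE a=27 (auto-commit; committed a=27)
Op 6: UPDATE d=18 (auto-commit; committed d=18)
Op 7: BEGIN: in_txn=True, pending={}
Op 8: UPDATE a=24 (pending; pending now {a=24})
Op 9: COMMIT: merged ['a'] into committed; committed now {a=24, b=16, d=18}
Op 10: UPDATE a=17 (auto-commit; committed a=17)
Op 11: UPDATE b=23 (auto-commit; committed b=23)
Op 12: BEGIN: in_txn=True, pending={}
Final committed: {a=17, b=23, d=18}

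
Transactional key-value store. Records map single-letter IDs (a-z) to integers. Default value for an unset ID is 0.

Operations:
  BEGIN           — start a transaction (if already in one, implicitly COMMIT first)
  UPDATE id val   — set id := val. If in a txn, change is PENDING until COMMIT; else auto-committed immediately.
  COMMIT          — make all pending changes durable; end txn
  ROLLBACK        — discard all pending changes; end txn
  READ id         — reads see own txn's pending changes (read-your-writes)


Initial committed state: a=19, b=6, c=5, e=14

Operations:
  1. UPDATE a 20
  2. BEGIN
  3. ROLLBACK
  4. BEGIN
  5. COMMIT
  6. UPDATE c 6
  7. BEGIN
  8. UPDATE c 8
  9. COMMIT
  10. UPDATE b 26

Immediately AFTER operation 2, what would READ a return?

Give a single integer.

Initial committed: {a=19, b=6, c=5, e=14}
Op 1: UPDATE a=20 (auto-commit; committed a=20)
Op 2: BEGIN: in_txn=True, pending={}
After op 2: visible(a) = 20 (pending={}, committed={a=20, b=6, c=5, e=14})

Answer: 20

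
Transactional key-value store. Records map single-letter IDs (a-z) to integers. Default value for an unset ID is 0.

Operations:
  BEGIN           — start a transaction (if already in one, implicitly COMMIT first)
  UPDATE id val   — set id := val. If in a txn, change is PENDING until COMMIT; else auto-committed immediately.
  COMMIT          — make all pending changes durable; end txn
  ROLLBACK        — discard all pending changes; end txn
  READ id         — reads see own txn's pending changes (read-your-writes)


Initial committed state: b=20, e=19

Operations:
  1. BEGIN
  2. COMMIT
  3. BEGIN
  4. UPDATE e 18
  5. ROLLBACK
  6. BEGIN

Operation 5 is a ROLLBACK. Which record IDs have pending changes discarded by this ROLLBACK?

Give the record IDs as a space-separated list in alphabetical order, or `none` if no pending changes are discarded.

Answer: e

Derivation:
Initial committed: {b=20, e=19}
Op 1: BEGIN: in_txn=True, pending={}
Op 2: COMMIT: merged [] into committed; committed now {b=20, e=19}
Op 3: BEGIN: in_txn=True, pending={}
Op 4: UPDATE e=18 (pending; pending now {e=18})
Op 5: ROLLBACK: discarded pending ['e']; in_txn=False
Op 6: BEGIN: in_txn=True, pending={}
ROLLBACK at op 5 discards: ['e']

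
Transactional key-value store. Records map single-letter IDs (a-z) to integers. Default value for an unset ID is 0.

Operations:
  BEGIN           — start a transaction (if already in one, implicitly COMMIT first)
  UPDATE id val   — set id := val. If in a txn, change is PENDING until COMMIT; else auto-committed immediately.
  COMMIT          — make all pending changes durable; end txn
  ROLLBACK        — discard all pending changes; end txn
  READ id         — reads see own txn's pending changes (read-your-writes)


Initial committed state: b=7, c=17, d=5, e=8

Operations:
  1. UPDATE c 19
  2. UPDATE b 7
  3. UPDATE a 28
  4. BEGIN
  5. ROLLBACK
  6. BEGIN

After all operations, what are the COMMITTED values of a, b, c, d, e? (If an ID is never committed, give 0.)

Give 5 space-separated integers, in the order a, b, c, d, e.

Answer: 28 7 19 5 8

Derivation:
Initial committed: {b=7, c=17, d=5, e=8}
Op 1: UPDATE c=19 (auto-commit; committed c=19)
Op 2: UPDATE b=7 (auto-commit; committed b=7)
Op 3: UPDATE a=28 (auto-commit; committed a=28)
Op 4: BEGIN: in_txn=True, pending={}
Op 5: ROLLBACK: discarded pending []; in_txn=False
Op 6: BEGIN: in_txn=True, pending={}
Final committed: {a=28, b=7, c=19, d=5, e=8}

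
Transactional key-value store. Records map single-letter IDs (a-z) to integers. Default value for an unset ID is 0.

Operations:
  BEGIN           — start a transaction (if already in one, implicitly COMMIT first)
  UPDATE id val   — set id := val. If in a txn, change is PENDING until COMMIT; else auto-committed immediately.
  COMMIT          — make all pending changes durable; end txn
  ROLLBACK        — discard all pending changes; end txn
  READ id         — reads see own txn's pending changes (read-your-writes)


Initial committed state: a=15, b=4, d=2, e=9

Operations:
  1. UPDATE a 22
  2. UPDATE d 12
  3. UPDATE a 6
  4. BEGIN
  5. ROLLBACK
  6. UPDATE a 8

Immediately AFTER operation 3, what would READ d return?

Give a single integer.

Initial committed: {a=15, b=4, d=2, e=9}
Op 1: UPDATE a=22 (auto-commit; committed a=22)
Op 2: UPDATE d=12 (auto-commit; committed d=12)
Op 3: UPDATE a=6 (auto-commit; committed a=6)
After op 3: visible(d) = 12 (pending={}, committed={a=6, b=4, d=12, e=9})

Answer: 12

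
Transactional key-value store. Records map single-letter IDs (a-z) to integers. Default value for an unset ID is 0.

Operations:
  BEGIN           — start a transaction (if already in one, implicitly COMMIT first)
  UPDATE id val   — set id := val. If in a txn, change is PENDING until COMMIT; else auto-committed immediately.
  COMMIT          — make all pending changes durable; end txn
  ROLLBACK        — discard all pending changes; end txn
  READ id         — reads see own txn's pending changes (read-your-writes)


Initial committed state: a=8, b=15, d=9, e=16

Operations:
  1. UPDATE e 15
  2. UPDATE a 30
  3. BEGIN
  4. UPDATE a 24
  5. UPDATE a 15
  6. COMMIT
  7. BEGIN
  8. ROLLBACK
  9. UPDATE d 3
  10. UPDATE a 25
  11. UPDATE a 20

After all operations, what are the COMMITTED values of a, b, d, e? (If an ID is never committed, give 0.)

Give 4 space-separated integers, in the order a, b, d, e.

Initial committed: {a=8, b=15, d=9, e=16}
Op 1: UPDATE e=15 (auto-commit; committed e=15)
Op 2: UPDATE a=30 (auto-commit; committed a=30)
Op 3: BEGIN: in_txn=True, pending={}
Op 4: UPDATE a=24 (pending; pending now {a=24})
Op 5: UPDATE a=15 (pending; pending now {a=15})
Op 6: COMMIT: merged ['a'] into committed; committed now {a=15, b=15, d=9, e=15}
Op 7: BEGIN: in_txn=True, pending={}
Op 8: ROLLBACK: discarded pending []; in_txn=False
Op 9: UPDATE d=3 (auto-commit; committed d=3)
Op 10: UPDATE a=25 (auto-commit; committed a=25)
Op 11: UPDATE a=20 (auto-commit; committed a=20)
Final committed: {a=20, b=15, d=3, e=15}

Answer: 20 15 3 15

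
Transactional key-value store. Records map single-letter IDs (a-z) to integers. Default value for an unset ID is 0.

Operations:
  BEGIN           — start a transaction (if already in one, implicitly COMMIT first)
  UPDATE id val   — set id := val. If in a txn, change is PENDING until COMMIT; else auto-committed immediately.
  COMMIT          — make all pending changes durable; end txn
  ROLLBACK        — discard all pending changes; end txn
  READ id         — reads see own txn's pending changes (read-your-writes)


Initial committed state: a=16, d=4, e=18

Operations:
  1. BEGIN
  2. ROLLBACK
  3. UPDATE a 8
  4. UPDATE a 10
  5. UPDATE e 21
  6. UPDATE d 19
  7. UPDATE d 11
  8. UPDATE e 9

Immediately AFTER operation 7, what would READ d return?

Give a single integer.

Answer: 11

Derivation:
Initial committed: {a=16, d=4, e=18}
Op 1: BEGIN: in_txn=True, pending={}
Op 2: ROLLBACK: discarded pending []; in_txn=False
Op 3: UPDATE a=8 (auto-commit; committed a=8)
Op 4: UPDATE a=10 (auto-commit; committed a=10)
Op 5: UPDATE e=21 (auto-commit; committed e=21)
Op 6: UPDATE d=19 (auto-commit; committed d=19)
Op 7: UPDATE d=11 (auto-commit; committed d=11)
After op 7: visible(d) = 11 (pending={}, committed={a=10, d=11, e=21})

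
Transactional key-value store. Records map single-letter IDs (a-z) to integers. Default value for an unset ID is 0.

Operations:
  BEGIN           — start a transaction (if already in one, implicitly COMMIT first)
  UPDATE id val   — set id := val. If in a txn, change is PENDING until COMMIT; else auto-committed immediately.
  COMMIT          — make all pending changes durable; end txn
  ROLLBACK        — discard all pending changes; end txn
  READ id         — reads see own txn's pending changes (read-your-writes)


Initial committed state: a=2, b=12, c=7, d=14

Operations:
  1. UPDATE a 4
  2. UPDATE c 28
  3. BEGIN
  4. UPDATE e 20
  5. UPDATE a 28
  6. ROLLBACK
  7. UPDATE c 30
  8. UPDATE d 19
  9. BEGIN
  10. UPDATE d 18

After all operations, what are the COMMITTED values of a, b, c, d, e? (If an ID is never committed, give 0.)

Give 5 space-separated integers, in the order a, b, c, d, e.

Initial committed: {a=2, b=12, c=7, d=14}
Op 1: UPDATE a=4 (auto-commit; committed a=4)
Op 2: UPDATE c=28 (auto-commit; committed c=28)
Op 3: BEGIN: in_txn=True, pending={}
Op 4: UPDATE e=20 (pending; pending now {e=20})
Op 5: UPDATE a=28 (pending; pending now {a=28, e=20})
Op 6: ROLLBACK: discarded pending ['a', 'e']; in_txn=False
Op 7: UPDATE c=30 (auto-commit; committed c=30)
Op 8: UPDATE d=19 (auto-commit; committed d=19)
Op 9: BEGIN: in_txn=True, pending={}
Op 10: UPDATE d=18 (pending; pending now {d=18})
Final committed: {a=4, b=12, c=30, d=19}

Answer: 4 12 30 19 0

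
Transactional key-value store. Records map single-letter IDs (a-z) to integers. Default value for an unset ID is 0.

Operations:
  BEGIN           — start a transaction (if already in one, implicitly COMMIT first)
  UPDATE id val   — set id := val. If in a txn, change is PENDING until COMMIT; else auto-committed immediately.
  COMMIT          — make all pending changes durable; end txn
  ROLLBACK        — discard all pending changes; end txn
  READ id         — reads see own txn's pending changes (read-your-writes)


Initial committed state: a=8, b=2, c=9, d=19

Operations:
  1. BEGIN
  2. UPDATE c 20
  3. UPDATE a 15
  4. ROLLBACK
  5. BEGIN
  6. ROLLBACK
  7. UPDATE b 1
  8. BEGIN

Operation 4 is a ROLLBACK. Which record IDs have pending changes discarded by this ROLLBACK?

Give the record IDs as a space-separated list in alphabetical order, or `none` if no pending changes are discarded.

Initial committed: {a=8, b=2, c=9, d=19}
Op 1: BEGIN: in_txn=True, pending={}
Op 2: UPDATE c=20 (pending; pending now {c=20})
Op 3: UPDATE a=15 (pending; pending now {a=15, c=20})
Op 4: ROLLBACK: discarded pending ['a', 'c']; in_txn=False
Op 5: BEGIN: in_txn=True, pending={}
Op 6: ROLLBACK: discarded pending []; in_txn=False
Op 7: UPDATE b=1 (auto-commit; committed b=1)
Op 8: BEGIN: in_txn=True, pending={}
ROLLBACK at op 4 discards: ['a', 'c']

Answer: a c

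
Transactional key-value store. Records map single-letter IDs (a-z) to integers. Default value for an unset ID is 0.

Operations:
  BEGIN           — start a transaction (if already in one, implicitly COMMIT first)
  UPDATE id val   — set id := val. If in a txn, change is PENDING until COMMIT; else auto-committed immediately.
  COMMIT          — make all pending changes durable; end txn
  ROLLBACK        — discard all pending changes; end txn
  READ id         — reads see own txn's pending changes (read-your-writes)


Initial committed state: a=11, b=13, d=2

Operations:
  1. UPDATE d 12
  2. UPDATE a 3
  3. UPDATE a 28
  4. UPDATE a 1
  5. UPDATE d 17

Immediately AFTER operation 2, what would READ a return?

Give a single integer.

Initial committed: {a=11, b=13, d=2}
Op 1: UPDATE d=12 (auto-commit; committed d=12)
Op 2: UPDATE a=3 (auto-commit; committed a=3)
After op 2: visible(a) = 3 (pending={}, committed={a=3, b=13, d=12})

Answer: 3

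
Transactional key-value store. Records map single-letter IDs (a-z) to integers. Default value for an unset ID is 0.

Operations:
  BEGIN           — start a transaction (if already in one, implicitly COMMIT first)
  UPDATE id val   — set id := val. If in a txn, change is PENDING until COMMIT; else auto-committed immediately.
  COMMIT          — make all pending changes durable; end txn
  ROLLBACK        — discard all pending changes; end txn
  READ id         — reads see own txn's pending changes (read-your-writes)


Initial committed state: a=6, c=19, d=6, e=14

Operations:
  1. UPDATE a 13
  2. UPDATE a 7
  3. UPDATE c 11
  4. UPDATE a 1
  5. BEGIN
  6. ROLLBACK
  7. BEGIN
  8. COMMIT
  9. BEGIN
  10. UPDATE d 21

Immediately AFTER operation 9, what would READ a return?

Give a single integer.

Answer: 1

Derivation:
Initial committed: {a=6, c=19, d=6, e=14}
Op 1: UPDATE a=13 (auto-commit; committed a=13)
Op 2: UPDATE a=7 (auto-commit; committed a=7)
Op 3: UPDATE c=11 (auto-commit; committed c=11)
Op 4: UPDATE a=1 (auto-commit; committed a=1)
Op 5: BEGIN: in_txn=True, pending={}
Op 6: ROLLBACK: discarded pending []; in_txn=False
Op 7: BEGIN: in_txn=True, pending={}
Op 8: COMMIT: merged [] into committed; committed now {a=1, c=11, d=6, e=14}
Op 9: BEGIN: in_txn=True, pending={}
After op 9: visible(a) = 1 (pending={}, committed={a=1, c=11, d=6, e=14})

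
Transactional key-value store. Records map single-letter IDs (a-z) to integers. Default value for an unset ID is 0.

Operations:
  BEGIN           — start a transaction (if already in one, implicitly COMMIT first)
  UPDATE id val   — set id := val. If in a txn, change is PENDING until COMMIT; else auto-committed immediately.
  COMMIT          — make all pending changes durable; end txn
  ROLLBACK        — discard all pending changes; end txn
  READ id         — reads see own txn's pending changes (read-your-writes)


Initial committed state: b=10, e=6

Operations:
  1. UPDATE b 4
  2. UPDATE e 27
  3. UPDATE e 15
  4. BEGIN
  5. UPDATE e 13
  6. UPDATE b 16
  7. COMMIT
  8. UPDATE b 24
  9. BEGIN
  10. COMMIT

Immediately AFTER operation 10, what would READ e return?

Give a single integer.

Initial committed: {b=10, e=6}
Op 1: UPDATE b=4 (auto-commit; committed b=4)
Op 2: UPDATE e=27 (auto-commit; committed e=27)
Op 3: UPDATE e=15 (auto-commit; committed e=15)
Op 4: BEGIN: in_txn=True, pending={}
Op 5: UPDATE e=13 (pending; pending now {e=13})
Op 6: UPDATE b=16 (pending; pending now {b=16, e=13})
Op 7: COMMIT: merged ['b', 'e'] into committed; committed now {b=16, e=13}
Op 8: UPDATE b=24 (auto-commit; committed b=24)
Op 9: BEGIN: in_txn=True, pending={}
Op 10: COMMIT: merged [] into committed; committed now {b=24, e=13}
After op 10: visible(e) = 13 (pending={}, committed={b=24, e=13})

Answer: 13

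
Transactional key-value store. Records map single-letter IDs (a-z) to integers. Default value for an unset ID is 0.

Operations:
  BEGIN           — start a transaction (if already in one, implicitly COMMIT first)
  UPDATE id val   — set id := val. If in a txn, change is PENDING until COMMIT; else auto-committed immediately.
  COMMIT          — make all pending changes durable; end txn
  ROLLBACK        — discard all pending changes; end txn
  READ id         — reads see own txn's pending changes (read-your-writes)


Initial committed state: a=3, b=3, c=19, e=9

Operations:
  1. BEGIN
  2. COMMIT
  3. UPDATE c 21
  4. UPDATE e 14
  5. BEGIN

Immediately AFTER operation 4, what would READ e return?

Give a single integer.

Answer: 14

Derivation:
Initial committed: {a=3, b=3, c=19, e=9}
Op 1: BEGIN: in_txn=True, pending={}
Op 2: COMMIT: merged [] into committed; committed now {a=3, b=3, c=19, e=9}
Op 3: UPDATE c=21 (auto-commit; committed c=21)
Op 4: UPDATE e=14 (auto-commit; committed e=14)
After op 4: visible(e) = 14 (pending={}, committed={a=3, b=3, c=21, e=14})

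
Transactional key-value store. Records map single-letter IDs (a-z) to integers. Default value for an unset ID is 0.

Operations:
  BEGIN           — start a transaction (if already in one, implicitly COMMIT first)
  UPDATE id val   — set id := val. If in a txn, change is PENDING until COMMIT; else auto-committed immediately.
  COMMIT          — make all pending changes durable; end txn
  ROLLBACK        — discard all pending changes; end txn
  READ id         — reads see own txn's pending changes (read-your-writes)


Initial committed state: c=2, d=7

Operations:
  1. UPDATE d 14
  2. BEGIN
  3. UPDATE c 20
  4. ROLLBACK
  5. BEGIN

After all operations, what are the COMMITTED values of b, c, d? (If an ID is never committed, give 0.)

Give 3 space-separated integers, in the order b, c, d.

Answer: 0 2 14

Derivation:
Initial committed: {c=2, d=7}
Op 1: UPDATE d=14 (auto-commit; committed d=14)
Op 2: BEGIN: in_txn=True, pending={}
Op 3: UPDATE c=20 (pending; pending now {c=20})
Op 4: ROLLBACK: discarded pending ['c']; in_txn=False
Op 5: BEGIN: in_txn=True, pending={}
Final committed: {c=2, d=14}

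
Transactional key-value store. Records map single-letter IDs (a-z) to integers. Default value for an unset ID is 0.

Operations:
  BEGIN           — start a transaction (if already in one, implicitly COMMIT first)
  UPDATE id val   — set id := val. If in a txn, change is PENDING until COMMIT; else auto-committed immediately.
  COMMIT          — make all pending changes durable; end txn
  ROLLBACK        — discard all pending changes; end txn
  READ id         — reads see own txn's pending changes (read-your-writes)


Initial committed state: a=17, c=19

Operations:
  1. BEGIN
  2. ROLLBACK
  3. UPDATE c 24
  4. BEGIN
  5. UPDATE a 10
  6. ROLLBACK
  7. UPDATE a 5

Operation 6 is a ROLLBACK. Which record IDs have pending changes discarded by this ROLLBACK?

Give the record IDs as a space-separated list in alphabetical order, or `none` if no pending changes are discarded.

Answer: a

Derivation:
Initial committed: {a=17, c=19}
Op 1: BEGIN: in_txn=True, pending={}
Op 2: ROLLBACK: discarded pending []; in_txn=False
Op 3: UPDATE c=24 (auto-commit; committed c=24)
Op 4: BEGIN: in_txn=True, pending={}
Op 5: UPDATE a=10 (pending; pending now {a=10})
Op 6: ROLLBACK: discarded pending ['a']; in_txn=False
Op 7: UPDATE a=5 (auto-commit; committed a=5)
ROLLBACK at op 6 discards: ['a']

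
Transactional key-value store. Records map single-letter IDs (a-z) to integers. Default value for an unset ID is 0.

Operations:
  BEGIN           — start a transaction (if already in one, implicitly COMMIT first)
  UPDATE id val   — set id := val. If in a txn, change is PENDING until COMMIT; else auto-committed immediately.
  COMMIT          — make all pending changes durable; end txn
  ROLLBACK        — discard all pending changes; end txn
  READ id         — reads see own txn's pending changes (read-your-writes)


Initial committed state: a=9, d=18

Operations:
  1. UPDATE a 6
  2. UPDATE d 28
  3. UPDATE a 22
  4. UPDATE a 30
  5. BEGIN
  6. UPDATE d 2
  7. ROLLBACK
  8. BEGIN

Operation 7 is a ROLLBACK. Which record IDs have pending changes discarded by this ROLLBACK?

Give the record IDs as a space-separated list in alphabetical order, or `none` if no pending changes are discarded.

Answer: d

Derivation:
Initial committed: {a=9, d=18}
Op 1: UPDATE a=6 (auto-commit; committed a=6)
Op 2: UPDATE d=28 (auto-commit; committed d=28)
Op 3: UPDATE a=22 (auto-commit; committed a=22)
Op 4: UPDATE a=30 (auto-commit; committed a=30)
Op 5: BEGIN: in_txn=True, pending={}
Op 6: UPDATE d=2 (pending; pending now {d=2})
Op 7: ROLLBACK: discarded pending ['d']; in_txn=False
Op 8: BEGIN: in_txn=True, pending={}
ROLLBACK at op 7 discards: ['d']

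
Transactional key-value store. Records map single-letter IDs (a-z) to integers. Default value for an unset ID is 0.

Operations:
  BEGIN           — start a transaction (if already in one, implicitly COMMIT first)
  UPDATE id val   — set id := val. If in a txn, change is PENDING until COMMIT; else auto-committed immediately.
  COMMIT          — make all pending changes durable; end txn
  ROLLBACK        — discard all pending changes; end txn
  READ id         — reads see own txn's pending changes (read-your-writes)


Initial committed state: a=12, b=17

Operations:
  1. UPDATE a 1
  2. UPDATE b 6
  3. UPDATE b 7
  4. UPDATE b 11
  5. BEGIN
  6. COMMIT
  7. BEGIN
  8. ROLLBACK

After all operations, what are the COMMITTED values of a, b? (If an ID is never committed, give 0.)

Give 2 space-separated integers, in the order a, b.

Answer: 1 11

Derivation:
Initial committed: {a=12, b=17}
Op 1: UPDATE a=1 (auto-commit; committed a=1)
Op 2: UPDATE b=6 (auto-commit; committed b=6)
Op 3: UPDATE b=7 (auto-commit; committed b=7)
Op 4: UPDATE b=11 (auto-commit; committed b=11)
Op 5: BEGIN: in_txn=True, pending={}
Op 6: COMMIT: merged [] into committed; committed now {a=1, b=11}
Op 7: BEGIN: in_txn=True, pending={}
Op 8: ROLLBACK: discarded pending []; in_txn=False
Final committed: {a=1, b=11}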